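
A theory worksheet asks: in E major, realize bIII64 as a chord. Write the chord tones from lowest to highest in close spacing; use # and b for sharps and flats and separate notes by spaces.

bIII64 is a major triad on the lowered third degree, borrowed from the parallel minor. In E major that root is G.
So the chord is G-B-D.
The figured bass 64 indicates second inversion, placing the fifth (D) in the bass: D-G-B.

D G B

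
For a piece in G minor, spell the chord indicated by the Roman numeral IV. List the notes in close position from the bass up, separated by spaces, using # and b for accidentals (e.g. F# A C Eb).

IV is the major subdominant, borrowed from the parallel major. In G minor that root is C.
So the chord is C-E-G, a major triad.

C E G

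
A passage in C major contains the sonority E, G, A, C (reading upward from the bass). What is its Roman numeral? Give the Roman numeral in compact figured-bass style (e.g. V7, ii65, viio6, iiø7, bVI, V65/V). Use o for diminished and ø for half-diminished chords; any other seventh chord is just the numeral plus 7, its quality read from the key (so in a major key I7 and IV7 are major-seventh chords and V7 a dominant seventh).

vi43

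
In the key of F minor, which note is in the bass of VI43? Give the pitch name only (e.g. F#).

Ab

VI in F minor has root Db; the chord is Db-F-Ab-C.
The figure 43 means second inversion — the fifth is in the bass.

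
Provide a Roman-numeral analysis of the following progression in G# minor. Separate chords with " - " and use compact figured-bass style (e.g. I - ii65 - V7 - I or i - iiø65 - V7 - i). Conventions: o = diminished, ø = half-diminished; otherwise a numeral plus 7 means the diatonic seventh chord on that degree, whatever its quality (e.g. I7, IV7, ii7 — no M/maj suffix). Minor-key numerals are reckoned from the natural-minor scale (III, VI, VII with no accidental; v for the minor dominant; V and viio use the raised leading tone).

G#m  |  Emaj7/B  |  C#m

i - VI43 - iv

G#m: minor triad on G# = scale degree 1 → i.
Emaj7/B: root E is the submediant; major seventh chord there is VI43.
C#m: root C# is the subdominant; minor triad there is iv.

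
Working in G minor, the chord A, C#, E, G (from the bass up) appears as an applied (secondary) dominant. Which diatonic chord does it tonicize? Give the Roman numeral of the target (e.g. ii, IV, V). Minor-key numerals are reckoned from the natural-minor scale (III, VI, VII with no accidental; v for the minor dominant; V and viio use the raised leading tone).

V

The chord is a dominant seventh chord on A.
A dominant resolves down a perfect fifth: A → D. In G minor, D is scale degree 5, i.e. V.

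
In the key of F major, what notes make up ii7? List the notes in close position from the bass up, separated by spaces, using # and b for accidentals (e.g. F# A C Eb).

G Bb D F

In F major, the supertonic is G, and the diatonic chord built there is a minor seventh chord.
That chord is spelled G-Bb-D-F.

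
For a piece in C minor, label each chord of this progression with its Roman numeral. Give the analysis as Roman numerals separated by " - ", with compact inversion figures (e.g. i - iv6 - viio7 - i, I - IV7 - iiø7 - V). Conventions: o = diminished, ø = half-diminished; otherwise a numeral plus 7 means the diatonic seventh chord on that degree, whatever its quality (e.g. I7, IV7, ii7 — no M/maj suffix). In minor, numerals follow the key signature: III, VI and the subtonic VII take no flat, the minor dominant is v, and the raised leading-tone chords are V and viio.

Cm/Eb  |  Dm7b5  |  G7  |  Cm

i6 - iiø7 - V7 - i

Cm/Eb: root C is the tonic; minor triad there is i6.
Dm7b5 has root D, degree 2 in C minor, so iiø7.
G7 has root G, degree 5 in C minor, so V7.
Cm has root C, degree 1 in C minor, so i.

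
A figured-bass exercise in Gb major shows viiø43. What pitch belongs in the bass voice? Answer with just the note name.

viiø in Gb major has root F; the chord is F-Ab-Cb-Eb.
The figure 43 means second inversion — the fifth is in the bass.

Cb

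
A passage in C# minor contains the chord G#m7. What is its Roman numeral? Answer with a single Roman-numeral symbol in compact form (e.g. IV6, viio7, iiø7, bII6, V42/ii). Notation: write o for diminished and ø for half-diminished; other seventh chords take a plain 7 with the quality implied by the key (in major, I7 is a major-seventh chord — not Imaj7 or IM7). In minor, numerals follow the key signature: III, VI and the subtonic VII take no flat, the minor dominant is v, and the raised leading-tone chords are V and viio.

v7

Stacked in thirds the chord is G#-B-D#-F#: a minor seventh chord on G#.
G# is scale degree 5 in C# minor, and a minor seventh chord on that degree is written v7.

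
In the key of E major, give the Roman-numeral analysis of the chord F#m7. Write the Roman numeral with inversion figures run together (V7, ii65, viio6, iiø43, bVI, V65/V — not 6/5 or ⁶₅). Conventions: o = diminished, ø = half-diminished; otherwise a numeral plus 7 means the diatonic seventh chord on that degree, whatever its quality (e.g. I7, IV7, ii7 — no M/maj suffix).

ii7

The pitches F#-A-C#-E form a minor seventh chord rooted on F#.
F# is scale degree 2 in E major, and a minor seventh chord on that degree is written ii7.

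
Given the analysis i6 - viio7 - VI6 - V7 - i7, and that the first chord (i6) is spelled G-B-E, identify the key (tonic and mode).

E minor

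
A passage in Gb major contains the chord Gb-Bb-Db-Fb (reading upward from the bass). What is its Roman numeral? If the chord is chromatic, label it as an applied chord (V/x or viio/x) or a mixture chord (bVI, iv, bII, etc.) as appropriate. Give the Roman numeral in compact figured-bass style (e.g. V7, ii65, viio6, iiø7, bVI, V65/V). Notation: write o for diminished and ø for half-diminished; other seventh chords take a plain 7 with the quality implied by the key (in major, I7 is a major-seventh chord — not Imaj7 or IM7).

The pitches Gb-Bb-Db-Fb form a dominant seventh chord rooted on Gb.
Gb is not a diatonic chord root with this quality in Gb major, but it lies a perfect fifth above Cb (IV), so the chord functions as an applied dominant of IV.

V7/IV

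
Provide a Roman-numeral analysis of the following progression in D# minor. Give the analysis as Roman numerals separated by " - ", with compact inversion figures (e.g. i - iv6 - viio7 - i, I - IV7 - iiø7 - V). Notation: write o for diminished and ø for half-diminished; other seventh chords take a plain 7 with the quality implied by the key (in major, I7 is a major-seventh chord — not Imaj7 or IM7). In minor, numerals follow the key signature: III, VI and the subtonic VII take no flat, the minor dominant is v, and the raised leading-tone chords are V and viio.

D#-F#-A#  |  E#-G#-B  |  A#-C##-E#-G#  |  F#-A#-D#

i - iio - V7 - i6

D#-F#-A#: root D# is the tonic; minor triad there is i.
E#-G#-B: root E# is the supertonic; diminished triad there is iio.
A#-C##-E#-G# has root A#, degree 5 in D# minor, so V7.
F#-A#-D# has root D#, degree 1 in D# minor, so i6.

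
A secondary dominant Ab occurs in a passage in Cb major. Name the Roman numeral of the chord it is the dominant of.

ii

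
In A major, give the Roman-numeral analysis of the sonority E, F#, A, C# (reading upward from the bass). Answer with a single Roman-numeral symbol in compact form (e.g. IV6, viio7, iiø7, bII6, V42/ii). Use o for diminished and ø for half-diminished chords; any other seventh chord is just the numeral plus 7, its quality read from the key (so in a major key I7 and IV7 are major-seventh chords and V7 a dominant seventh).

The pitches F#-A-C#-E form a minor seventh chord rooted on F#.
In A major, F# is the submediant; the diatonic minor seventh chord there is vi7.
With E in the bass the chord is in third inversion, so the figured bass is 42.

vi42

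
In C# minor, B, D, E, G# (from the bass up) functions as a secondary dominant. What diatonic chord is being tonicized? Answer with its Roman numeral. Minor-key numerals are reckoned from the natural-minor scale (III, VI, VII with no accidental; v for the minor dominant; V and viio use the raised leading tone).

VI

The chord is a dominant seventh chord on E.
A dominant resolves down a perfect fifth: E → A. In C# minor, A is scale degree 6, i.e. VI.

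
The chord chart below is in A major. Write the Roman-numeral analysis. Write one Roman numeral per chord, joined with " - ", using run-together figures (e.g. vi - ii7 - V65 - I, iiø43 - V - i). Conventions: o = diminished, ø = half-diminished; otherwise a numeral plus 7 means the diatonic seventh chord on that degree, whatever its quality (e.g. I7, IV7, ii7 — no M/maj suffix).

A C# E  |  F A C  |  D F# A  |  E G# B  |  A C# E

I - bVI - IV - V - I

A-C#-E has root A, degree 1 in A major, so I.
F-A-C: F with this quality isn't in the key; it's bVI, borrowed from the parallel minor.
D-F#-A has root D, degree 4 in A major, so IV.
E-G#-B has root E, degree 5 in A major, so V.
A-C#-E: major triad on A = scale degree 1 → I.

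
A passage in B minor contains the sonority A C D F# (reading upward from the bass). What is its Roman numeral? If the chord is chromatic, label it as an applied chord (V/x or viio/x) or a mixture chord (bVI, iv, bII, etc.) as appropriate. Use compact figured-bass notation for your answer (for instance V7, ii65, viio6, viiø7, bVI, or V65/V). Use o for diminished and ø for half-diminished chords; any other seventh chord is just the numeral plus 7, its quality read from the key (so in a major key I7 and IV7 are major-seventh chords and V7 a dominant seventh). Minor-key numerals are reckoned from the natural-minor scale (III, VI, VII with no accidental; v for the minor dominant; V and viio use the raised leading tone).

The pitches D-F#-A-C form a dominant seventh chord rooted on D.
D is not a diatonic chord root with this quality in B minor, but it lies a perfect fifth above G (VI), so the chord functions as an applied dominant of VI.
With A in the bass the chord is in second inversion, so the figured bass is 43.

V43/VI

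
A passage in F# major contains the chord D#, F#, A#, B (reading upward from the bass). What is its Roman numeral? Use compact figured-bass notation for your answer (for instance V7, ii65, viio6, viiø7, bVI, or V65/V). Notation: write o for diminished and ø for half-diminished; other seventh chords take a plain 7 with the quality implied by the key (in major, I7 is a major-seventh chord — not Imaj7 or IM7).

IV65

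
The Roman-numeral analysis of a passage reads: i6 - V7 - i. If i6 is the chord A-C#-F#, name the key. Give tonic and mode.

F# minor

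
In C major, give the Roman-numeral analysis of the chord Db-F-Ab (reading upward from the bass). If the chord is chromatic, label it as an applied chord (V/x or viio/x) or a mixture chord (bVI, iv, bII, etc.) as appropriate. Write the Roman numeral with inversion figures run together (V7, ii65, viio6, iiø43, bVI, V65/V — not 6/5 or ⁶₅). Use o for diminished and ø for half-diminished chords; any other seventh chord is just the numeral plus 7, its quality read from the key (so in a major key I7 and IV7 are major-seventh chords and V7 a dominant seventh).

Stacked in thirds the chord is Db-F-Ab: a major triad on Db.
Db is the lowered second degree of C major (diatonic 2 would be D). This is the Neapolitan chord — a major triad on the lowered second degree.

bII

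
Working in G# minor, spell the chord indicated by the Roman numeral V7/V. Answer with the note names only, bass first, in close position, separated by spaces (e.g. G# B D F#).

A# C## E# G#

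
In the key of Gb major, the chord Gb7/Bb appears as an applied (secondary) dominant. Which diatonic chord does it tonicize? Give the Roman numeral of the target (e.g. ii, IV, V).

The chord is a dominant seventh chord on Gb.
A dominant resolves down a perfect fifth: Gb → Cb. In Gb major, Cb is scale degree 4, i.e. IV.

IV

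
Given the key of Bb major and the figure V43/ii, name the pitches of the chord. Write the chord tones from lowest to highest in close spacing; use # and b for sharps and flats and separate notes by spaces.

The slash means an applied dominant: we want the dominant of ii. In Bb major, ii is C minor, and its dominant is built on G.
Building a dominant seventh chord on G gives G-B-D-F.
The figured bass 43 indicates second inversion, placing the fifth (D) in the bass: D-F-G-B.

D F G B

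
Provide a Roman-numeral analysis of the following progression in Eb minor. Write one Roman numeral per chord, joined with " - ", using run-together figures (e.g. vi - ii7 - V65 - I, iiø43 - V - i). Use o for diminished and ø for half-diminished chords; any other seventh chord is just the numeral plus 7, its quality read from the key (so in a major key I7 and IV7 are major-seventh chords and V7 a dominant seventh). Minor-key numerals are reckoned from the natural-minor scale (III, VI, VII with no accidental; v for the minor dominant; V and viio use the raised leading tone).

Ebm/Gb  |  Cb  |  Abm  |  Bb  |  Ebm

i6 - VI - iv - V - i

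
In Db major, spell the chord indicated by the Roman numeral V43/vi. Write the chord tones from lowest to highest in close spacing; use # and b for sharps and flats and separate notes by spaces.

C Eb F A

The slash means an applied dominant: we want the dominant of vi. In Db major, vi is Bb minor, and its dominant is built on F.
Building a dominant seventh chord on F gives F-A-C-Eb.
The figured bass 43 indicates second inversion, placing the fifth (C) in the bass: C-Eb-F-A.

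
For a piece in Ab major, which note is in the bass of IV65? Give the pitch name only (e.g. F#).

F

IV in Ab major has root Db; the chord is Db-F-Ab-C.
The figure 65 means first inversion — the third is in the bass.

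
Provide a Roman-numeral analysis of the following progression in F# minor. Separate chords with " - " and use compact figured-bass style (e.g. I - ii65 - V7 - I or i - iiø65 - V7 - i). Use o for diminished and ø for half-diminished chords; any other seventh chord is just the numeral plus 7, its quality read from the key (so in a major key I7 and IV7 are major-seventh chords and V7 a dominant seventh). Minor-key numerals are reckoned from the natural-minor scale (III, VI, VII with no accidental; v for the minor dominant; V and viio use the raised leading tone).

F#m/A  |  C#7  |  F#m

i6 - V7 - i

F#m/A: root F# is the tonic; minor triad there is i6.
C#7: root C# is the dominant; dominant seventh chord there is V7.
F#m: minor triad on F# = scale degree 1 → i.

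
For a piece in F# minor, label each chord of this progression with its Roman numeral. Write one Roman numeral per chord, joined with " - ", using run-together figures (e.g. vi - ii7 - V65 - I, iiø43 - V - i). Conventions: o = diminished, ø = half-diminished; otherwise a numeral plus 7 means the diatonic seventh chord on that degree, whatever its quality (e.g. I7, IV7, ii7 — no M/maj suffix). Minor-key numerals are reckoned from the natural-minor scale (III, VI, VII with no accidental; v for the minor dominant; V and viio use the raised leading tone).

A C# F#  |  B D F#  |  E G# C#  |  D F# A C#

i6 - iv - v6 - VI7

A-C#-F#: root F# is the tonic; minor triad there is i6.
B-D-F#: minor triad on B = scale degree 4 → iv.
E-G#-C# has root C#, degree 5 in F# minor, so v6.
D-F#-A-C#: major seventh chord on D = scale degree 6 → VI7.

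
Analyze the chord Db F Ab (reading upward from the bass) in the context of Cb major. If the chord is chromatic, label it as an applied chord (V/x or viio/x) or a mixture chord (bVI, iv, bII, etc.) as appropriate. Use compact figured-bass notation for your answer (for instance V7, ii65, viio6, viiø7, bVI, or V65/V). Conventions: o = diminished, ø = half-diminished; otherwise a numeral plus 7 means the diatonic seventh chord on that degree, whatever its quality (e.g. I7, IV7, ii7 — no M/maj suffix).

The pitches Db-F-Ab form a major triad rooted on Db.
Db is not a diatonic chord root with this quality in Cb major, but it lies a perfect fifth above Gb (V), so the chord functions as an applied dominant of V.

V/V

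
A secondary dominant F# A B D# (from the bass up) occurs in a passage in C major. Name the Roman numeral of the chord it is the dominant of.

iii

The chord is a dominant seventh chord on B.
A dominant resolves down a perfect fifth: B → E. In C major, E is scale degree 3, i.e. iii.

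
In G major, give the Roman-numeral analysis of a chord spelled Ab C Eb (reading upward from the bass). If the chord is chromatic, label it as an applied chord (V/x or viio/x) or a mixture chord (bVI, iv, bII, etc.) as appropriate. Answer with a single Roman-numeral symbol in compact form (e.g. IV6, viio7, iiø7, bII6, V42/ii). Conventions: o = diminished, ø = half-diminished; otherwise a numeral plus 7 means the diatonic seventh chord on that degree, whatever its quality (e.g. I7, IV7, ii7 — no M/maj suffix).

bII

The pitches Ab-C-Eb form a major triad rooted on Ab.
Ab is the lowered second degree of G major (diatonic 2 would be A). This is the Neapolitan chord — a major triad on the lowered second degree.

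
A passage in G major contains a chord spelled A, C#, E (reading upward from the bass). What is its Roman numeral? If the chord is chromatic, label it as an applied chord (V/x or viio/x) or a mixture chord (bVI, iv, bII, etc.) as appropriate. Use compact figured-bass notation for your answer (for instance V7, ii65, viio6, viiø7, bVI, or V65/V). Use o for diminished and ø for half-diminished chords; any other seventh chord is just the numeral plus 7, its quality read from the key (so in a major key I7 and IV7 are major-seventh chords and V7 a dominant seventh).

The pitches A-C#-E form a major triad rooted on A.
A is not a diatonic chord root with this quality in G major, but it lies a perfect fifth above D (V), so the chord functions as an applied dominant of V.

V/V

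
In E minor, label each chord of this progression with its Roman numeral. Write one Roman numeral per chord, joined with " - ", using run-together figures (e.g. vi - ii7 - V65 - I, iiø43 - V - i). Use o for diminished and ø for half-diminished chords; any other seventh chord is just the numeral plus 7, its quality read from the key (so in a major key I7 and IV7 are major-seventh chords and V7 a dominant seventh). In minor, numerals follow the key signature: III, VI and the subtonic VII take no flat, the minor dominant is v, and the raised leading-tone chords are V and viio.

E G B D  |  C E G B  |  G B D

E-G-B-D: minor seventh chord on E = scale degree 1 → i7.
C-E-G-B: root C is the submediant; major seventh chord there is VI7.
G-B-D: major triad on G = scale degree 3 → III.

i7 - VI7 - III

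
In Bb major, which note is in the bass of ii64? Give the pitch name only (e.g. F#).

G

ii in Bb major has root C; the chord is C-Eb-G.
The figure 64 means second inversion — the fifth is in the bass.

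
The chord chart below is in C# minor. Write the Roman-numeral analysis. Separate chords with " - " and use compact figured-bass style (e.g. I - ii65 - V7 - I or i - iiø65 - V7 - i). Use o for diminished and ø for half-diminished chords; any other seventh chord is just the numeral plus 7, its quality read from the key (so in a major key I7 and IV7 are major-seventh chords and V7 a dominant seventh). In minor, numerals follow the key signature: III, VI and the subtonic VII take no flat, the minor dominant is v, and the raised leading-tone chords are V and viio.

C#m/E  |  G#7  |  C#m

i6 - V7 - i

C#m/E: minor triad on C# = scale degree 1 → i6.
G#7: root G# is the dominant; dominant seventh chord there is V7.
C#m: root C# is the tonic; minor triad there is i.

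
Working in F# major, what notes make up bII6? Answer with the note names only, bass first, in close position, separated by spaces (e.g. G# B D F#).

B D G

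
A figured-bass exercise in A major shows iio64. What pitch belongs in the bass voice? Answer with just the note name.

F

iio in A major has root B; the chord is B-D-F.
The figure 64 means second inversion — the fifth is in the bass.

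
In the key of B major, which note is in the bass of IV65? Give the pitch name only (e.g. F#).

IV in B major has root E; the chord is E-G#-B-D#.
The figure 65 means first inversion — the third is in the bass.

G#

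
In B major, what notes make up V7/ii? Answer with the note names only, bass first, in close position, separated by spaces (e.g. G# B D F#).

The slash means an applied dominant: we want the dominant of ii. In B major, ii is C# minor, and its dominant is built on G#.
Building a dominant seventh chord on G# gives G#-B#-D#-F#.

G# B# D# F#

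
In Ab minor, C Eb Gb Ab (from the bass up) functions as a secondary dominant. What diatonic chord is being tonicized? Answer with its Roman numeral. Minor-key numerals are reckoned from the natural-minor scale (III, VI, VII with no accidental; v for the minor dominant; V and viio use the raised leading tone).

The chord is a dominant seventh chord on Ab.
A dominant resolves down a perfect fifth: Ab → Db. In Ab minor, Db is scale degree 4, i.e. iv.

iv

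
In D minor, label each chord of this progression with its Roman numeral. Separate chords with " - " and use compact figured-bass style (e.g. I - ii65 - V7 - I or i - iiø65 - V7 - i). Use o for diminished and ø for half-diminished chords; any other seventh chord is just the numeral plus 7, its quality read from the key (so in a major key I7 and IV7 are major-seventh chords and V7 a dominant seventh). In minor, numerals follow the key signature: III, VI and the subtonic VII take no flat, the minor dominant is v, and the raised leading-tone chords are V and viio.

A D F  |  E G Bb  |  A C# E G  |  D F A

i64 - iio - V7 - i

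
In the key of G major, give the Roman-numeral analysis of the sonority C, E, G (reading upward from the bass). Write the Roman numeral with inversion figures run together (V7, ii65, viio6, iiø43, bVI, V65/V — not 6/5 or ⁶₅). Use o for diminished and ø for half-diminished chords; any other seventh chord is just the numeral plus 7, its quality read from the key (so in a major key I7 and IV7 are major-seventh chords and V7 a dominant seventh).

IV

Stacked in thirds the chord is C-E-G: a major triad on C.
C is scale degree 4 in G major, and a major triad on that degree is written IV.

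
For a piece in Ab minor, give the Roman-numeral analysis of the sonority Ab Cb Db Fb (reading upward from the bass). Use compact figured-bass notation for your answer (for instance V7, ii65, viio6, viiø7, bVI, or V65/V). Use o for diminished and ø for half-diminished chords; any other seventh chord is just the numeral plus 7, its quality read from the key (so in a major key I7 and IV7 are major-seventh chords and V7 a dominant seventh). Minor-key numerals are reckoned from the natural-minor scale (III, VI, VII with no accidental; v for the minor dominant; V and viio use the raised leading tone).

iv43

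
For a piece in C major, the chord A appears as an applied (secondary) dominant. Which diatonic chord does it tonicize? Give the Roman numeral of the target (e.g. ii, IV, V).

The chord is a major triad on A.
A dominant resolves down a perfect fifth: A → D. In C major, D is scale degree 2, i.e. ii.

ii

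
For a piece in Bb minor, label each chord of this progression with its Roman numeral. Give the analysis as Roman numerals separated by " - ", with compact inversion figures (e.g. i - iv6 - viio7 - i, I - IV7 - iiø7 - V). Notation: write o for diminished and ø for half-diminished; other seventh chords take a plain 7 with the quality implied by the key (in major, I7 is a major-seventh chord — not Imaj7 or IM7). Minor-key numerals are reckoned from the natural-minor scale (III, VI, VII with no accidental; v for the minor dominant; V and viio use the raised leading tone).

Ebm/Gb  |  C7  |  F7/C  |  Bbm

Ebm/Gb: minor triad on Eb = scale degree 4 → iv6.
C7 is the secondary dominant of V (dominant seventh chord on C): V7/V.
F7/C has root F, degree 5 in Bb minor, so V43.
Bbm has root Bb, degree 1 in Bb minor, so i.

iv6 - V7/V - V43 - i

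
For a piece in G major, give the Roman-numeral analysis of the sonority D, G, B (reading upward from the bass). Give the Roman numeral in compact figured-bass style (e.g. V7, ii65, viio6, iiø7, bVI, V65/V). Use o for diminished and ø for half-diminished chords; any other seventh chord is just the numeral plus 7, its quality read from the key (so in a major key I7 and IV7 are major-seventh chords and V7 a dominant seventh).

I64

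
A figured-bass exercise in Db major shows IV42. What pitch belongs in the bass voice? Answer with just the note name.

IV in Db major has root Gb; the chord is Gb-Bb-Db-F.
The figure 42 means third inversion — the seventh is in the bass.

F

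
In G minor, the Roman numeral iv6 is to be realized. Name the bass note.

Eb

iv in G minor has root C; the chord is C-Eb-G.
The figure 6 means first inversion — the third is in the bass.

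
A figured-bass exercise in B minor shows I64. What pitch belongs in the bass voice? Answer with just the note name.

I in B minor has root B; the chord is B-D#-F#.
The figure 64 means second inversion — the fifth is in the bass.

F#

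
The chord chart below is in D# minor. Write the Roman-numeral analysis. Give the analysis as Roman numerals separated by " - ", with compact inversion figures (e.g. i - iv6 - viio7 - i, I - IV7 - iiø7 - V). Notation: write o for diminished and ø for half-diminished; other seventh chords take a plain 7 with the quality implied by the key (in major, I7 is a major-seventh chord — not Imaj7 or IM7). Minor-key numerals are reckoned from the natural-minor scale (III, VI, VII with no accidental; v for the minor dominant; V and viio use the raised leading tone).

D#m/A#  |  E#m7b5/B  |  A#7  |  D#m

D#m/A#: minor triad on D# = scale degree 1 → i64.
E#m7b5/B has root E#, degree 2 in D# minor, so iiø43.
A#7: dominant seventh chord on A# = scale degree 5 → V7.
D#m: root D# is the tonic; minor triad there is i.

i64 - iiø43 - V7 - i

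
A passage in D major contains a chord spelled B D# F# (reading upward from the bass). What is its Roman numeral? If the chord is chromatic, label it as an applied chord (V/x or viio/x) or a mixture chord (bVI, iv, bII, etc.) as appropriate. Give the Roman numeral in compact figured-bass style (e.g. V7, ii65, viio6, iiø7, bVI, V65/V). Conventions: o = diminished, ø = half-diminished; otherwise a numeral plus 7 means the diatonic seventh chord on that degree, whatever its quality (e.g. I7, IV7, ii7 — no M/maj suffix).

V/ii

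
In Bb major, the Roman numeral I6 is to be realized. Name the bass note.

D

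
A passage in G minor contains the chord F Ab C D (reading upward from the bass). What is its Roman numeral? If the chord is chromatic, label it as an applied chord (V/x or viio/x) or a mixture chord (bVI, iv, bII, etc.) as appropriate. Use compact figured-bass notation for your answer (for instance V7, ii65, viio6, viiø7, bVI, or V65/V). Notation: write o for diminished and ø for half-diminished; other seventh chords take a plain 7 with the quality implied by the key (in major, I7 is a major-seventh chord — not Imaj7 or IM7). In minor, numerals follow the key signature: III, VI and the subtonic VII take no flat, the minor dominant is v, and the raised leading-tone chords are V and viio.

Stacked in thirds the chord is D-F-Ab-C: a half-diminished seventh chord on D.
D sits a half step below Eb (VI in G minor); a diminished chord there is the applied leading-tone chord of VI.
With F in the bass the chord is in first inversion, so the figured bass is 65.

viiø65/VI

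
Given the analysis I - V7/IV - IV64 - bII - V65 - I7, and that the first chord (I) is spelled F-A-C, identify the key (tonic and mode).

F major

The anchor chord is a major triad on F, labeled I.
If F is scale degree 1 and the mode makes that degree carry a major triad, the tonic is F and the mode is major.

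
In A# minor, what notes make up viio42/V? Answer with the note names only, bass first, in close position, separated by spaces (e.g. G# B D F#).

viio42/V is a secondary leading-tone chord. The target V is E# in A# minor; the applied chord is rooted a semitone below, on D##.
Building a fully diminished seventh chord on D## gives D##-F##-A#-C#.
With the 42 figure the chord is in third inversion; from the bass C# upward in close position it reads C#-D##-F##-A#.

C# D## F## A#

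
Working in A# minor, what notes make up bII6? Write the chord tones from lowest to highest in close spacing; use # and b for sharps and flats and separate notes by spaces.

D# F# B

bII6 is the Neapolitan sixth — a major triad on the lowered second degree, here in its customary first inversion. In A# minor that root is B.
So the chord is B-D#-F#, a major triad.
The figured bass 6 indicates first inversion, placing the third (D#) in the bass: D#-F#-B.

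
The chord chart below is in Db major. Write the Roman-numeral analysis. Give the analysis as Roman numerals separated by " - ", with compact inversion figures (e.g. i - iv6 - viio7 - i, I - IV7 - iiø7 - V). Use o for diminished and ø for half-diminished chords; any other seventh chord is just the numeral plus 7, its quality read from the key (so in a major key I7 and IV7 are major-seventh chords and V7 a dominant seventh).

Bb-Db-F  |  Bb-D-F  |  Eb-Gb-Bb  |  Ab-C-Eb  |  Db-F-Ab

Bb-Db-F: root Bb is the submediant; minor triad there is vi.
Bb-D-F: a major triad on Bb, the applied dominant of ii → V/ii.
Eb-Gb-Bb has root Eb, degree 2 in Db major, so ii.
Ab-C-Eb: root Ab is the dominant; major triad there is V.
Db-F-Ab: root Db is the tonic; major triad there is I.

vi - V/ii - ii - V - I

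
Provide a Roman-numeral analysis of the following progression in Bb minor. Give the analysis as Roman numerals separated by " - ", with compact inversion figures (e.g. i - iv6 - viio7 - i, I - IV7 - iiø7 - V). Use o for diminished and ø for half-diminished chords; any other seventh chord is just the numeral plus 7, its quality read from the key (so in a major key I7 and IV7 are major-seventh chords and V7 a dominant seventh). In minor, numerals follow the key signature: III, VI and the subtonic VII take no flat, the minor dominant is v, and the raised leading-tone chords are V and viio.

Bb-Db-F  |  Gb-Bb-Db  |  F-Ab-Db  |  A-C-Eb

i - VI - III6 - viio

Bb-Db-F: root Bb is the tonic; minor triad there is i.
Gb-Bb-Db: root Gb is the submediant; major triad there is VI.
F-Ab-Db: root Db is the mediant; major triad there is III6.
A-C-Eb: root A is the leading tone; diminished triad there is viio.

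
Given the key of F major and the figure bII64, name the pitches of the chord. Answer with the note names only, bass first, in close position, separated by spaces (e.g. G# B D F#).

Db Gb Bb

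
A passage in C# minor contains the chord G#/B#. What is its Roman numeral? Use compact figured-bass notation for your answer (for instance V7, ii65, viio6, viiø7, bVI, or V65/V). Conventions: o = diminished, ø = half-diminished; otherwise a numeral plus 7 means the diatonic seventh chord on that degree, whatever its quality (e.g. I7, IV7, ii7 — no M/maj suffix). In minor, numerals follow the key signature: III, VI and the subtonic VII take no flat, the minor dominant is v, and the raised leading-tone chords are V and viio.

V6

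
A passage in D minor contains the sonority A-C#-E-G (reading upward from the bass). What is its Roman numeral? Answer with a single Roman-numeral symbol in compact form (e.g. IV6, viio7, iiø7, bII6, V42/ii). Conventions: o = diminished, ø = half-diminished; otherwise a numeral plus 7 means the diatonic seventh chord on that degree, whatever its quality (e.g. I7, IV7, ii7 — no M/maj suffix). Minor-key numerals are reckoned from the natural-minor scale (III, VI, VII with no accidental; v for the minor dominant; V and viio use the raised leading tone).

V7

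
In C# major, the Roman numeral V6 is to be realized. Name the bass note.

B#

V in C# major has root G#; the chord is G#-B#-D#.
The figure 6 means first inversion — the third is in the bass.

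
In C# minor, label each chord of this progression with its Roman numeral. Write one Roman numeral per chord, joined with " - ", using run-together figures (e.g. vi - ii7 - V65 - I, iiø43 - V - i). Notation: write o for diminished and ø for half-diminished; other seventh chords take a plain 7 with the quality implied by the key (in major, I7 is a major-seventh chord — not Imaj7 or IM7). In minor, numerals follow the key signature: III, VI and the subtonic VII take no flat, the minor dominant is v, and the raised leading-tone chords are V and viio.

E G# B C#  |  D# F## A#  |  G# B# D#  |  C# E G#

i65 - V/V - V - i

E-G#-B-C# has root C#, degree 1 in C# minor, so i65.
D#-F##-A# is the secondary dominant of V (major triad on D#): V/V.
G#-B#-D# has root G#, degree 5 in C# minor, so V.
C#-E-G# has root C#, degree 1 in C# minor, so i.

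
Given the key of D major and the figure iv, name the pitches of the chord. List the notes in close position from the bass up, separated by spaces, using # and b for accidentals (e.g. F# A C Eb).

G Bb D

iv is the minor subdominant, borrowed from the parallel minor. In D major that root is G.
So the chord is G-Bb-D.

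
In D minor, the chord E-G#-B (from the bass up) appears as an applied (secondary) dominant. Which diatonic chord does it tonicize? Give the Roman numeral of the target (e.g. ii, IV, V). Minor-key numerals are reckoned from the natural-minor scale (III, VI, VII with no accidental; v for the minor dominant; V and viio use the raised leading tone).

V

The chord is a major triad on E.
A dominant resolves down a perfect fifth: E → A. In D minor, A is scale degree 5, i.e. V.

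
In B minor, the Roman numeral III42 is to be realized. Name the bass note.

C#

III in B minor has root D; the chord is D-F#-A-C#.
The figure 42 means third inversion — the seventh is in the bass.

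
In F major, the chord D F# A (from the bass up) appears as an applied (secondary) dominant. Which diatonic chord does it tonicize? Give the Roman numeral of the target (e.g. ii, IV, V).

ii

The chord is a major triad on D.
A dominant resolves down a perfect fifth: D → G. In F major, G is scale degree 2, i.e. ii.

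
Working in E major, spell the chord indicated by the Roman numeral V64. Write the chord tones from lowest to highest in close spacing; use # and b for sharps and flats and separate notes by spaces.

The numeral's case and figure indicate a major triad. In E major its root, the dominant, is B.
That chord is spelled B-D#-F#.
With the 64 figure the chord is in second inversion; from the bass F# upward in close position it reads F#-B-D#.

F# B D#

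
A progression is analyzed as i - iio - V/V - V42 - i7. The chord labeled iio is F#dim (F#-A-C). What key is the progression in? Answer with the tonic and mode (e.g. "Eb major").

E minor

The anchor chord is a diminished triad on F#, labeled iio.
iio on F# implies F# is the supertonic; that puts the tonic at E, and the lowercase numeral fits minor mode.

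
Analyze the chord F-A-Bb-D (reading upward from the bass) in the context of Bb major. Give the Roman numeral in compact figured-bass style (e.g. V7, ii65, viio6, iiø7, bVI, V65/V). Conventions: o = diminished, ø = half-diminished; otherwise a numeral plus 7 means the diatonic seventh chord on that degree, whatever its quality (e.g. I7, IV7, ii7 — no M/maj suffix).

Stacked in thirds the chord is Bb-D-F-A: a major seventh chord on Bb.
Bb is scale degree 1 in Bb major, and a major seventh chord on that degree is written I7.
With F in the bass the chord is in second inversion, so the figured bass is 43.

I43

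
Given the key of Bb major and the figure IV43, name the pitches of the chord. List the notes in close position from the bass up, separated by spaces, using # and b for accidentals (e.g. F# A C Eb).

In Bb major, the fourth degree is Eb, and the diatonic chord built there is a major seventh chord.
That chord is spelled Eb-G-Bb-D.
With the 43 figure the chord is in second inversion; from the bass Bb upward in close position it reads Bb-D-Eb-G.

Bb D Eb G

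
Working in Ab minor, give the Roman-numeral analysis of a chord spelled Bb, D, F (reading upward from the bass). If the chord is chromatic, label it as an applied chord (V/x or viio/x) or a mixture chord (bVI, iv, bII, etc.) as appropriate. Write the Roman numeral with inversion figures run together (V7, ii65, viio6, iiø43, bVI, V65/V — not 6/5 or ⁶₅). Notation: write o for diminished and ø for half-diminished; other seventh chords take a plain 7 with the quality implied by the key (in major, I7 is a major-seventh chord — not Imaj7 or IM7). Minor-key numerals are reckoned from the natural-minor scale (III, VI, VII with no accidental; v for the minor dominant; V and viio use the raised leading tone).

The pitches Bb-D-F form a major triad rooted on Bb.
Bb is not a diatonic chord root with this quality in Ab minor, but it lies a perfect fifth above Eb (V), so the chord functions as an applied dominant of V.

V/V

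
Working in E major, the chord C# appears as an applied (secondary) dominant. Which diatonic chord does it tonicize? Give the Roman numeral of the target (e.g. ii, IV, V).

The chord is a major triad on C#.
A dominant resolves down a perfect fifth: C# → F#. In E major, F# is scale degree 2, i.e. ii.

ii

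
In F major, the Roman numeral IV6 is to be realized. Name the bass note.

IV in F major has root Bb; the chord is Bb-D-F.
The figure 6 means first inversion — the third is in the bass.

D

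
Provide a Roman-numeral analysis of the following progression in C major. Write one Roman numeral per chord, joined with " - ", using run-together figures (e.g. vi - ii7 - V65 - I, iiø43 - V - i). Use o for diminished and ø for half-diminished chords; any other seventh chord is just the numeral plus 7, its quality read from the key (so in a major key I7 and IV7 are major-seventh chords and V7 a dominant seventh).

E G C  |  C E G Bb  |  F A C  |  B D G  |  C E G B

E-G-C: major triad on C = scale degree 1 → I6.
C-E-G-Bb is the secondary dominant of IV (dominant seventh chord on C): V7/IV.
F-A-C: major triad on F = scale degree 4 → IV.
B-D-G: major triad on G = scale degree 5 → V6.
C-E-G-B has root C, degree 1 in C major, so I7.

I6 - V7/IV - IV - V6 - I7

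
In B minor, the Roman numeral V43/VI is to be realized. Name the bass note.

The applied chord V43/VI is rooted on D: D-F#-A-C.
The figure 43 means second inversion — the fifth is in the bass.

A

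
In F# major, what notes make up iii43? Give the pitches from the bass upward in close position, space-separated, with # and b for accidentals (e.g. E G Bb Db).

In F# major, the mediant is A#, and the diatonic chord built there is a minor seventh chord.
Stacking thirds from A# gives A#-C#-E#-G#.
With the 43 figure the chord is in second inversion; from the bass E# upward in close position it reads E#-G#-A#-C#.

E# G# A# C#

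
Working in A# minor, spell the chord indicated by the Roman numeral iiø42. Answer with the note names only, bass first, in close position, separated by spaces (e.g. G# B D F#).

In A# minor, scale degree 2 is B#, and the diatonic chord built there is a half-diminished seventh chord.
That chord is spelled B#-D#-F#-A#.
With the 42 figure the chord is in third inversion; from the bass A# upward in close position it reads A#-B#-D#-F#.

A# B# D# F#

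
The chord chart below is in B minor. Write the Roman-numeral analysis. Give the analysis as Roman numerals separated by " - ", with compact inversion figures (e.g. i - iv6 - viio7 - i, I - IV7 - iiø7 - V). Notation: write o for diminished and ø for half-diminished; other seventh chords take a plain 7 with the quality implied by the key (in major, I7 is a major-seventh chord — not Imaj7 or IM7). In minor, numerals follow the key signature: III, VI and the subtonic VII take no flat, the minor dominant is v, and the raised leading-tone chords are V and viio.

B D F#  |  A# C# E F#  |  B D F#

B-D-F# has root B, degree 1 in B minor, so i.
A#-C#-E-F#: root F# is the dominant; dominant seventh chord there is V65.
B-D-F#: minor triad on B = scale degree 1 → i.

i - V65 - i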